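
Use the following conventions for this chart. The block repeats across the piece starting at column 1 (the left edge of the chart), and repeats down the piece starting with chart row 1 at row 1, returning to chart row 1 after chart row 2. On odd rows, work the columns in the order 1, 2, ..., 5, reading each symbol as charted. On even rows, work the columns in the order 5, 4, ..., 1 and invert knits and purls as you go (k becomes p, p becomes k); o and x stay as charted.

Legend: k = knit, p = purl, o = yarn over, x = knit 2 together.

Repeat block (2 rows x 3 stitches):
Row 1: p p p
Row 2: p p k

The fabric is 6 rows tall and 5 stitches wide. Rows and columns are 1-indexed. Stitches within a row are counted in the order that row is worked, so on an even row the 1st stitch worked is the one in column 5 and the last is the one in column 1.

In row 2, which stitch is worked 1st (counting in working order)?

For row 2: chart row = ((2-1) mod 2) + 1 = 2; this is a WS (even) row.
Chart row 2 tiled across columns 1-5: p p k p p
WS row: flip the tiled sequence (start at column 5) and apply k<->p; o and x stay.
Row 2 as worked: k k p k k
Counting 1 along the worked row gives k.

Result:
k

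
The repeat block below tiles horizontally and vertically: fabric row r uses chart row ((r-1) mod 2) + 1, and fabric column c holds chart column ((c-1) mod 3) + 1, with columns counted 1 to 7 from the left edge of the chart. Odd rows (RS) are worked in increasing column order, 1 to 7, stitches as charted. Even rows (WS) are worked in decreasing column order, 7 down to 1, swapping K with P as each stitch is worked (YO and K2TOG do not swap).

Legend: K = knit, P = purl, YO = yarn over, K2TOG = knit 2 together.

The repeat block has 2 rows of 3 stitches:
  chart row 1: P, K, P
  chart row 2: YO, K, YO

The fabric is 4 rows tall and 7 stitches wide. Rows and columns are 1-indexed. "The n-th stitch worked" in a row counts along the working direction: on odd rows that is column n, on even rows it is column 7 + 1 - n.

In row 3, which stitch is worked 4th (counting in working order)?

Row 3 uses chart row ((3-1) mod 2)+1 = 1. Row 3 is odd, so RS.
Chart row 1 tiled across columns 1-7: P K P P K P P
Right side: take the tiled row as-is (worked left to right from column 1).
Counting 4 along the worked row gives P.

== STITCH ==
P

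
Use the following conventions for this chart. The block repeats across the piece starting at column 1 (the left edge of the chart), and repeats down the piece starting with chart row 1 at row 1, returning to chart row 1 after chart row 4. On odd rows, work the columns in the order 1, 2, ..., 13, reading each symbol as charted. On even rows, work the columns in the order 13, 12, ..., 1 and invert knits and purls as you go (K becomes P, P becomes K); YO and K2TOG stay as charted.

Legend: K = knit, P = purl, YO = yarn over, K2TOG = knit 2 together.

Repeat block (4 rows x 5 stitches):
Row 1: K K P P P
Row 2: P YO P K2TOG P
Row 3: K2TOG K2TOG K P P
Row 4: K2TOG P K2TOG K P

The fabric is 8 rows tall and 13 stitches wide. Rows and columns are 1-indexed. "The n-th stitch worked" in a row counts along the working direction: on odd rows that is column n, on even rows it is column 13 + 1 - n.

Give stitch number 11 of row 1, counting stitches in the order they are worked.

Result:
K

Derivation:
Row 1 uses chart row ((1-1) mod 4)+1 = 1. Row 1 is odd, so RS.
Chart row 1 tiled across columns 1-13: K K P P P K K P P P K K P
RS: work column 1 to column 13, symbols as charted — the tiled row is the row as worked.
Stitch 11 in working order -> K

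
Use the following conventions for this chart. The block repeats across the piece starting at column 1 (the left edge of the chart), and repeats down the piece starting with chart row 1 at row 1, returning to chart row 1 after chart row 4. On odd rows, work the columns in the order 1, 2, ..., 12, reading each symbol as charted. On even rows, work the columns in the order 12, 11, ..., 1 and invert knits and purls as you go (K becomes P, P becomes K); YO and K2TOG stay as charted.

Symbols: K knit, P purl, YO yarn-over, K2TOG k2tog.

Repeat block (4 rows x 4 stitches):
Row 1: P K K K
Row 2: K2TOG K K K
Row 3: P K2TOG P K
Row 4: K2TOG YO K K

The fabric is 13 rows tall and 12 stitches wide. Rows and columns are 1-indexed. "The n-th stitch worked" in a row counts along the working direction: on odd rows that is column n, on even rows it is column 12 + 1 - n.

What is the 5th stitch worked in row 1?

Result:
P

Derivation:
Row 1: (1-1) mod 4 = 0, so use chart row 1. Odd row -> RS.
Chart row 1 tiled across columns 1-12: P K K K P K K K P K K K
RS row: no reversal, no swap; stitch n worked = column n.
Counting 5 along the worked row gives P.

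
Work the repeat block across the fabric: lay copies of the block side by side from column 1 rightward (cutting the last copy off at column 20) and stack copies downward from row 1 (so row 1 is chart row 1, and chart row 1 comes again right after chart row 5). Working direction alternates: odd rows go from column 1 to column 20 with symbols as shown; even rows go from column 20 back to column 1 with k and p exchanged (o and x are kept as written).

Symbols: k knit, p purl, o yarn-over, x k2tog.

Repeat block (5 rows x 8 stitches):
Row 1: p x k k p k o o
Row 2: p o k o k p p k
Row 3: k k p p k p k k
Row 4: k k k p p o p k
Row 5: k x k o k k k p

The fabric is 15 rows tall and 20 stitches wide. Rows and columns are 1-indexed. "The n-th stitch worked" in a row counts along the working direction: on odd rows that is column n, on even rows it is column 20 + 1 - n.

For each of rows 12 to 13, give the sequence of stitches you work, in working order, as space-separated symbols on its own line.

Row 12: chart row 2, WS - tiled (columns 1-20): p o k o k p p k p o k o k p p k p o k o; work from column 20 back to 1 with k<->p swapped.
Row 13: chart row 3, RS - tile across columns 1-20 and work as-is.

Rows as worked:
o p o k p k k p o p o k p k k p o p o k
k k p p k p k k k k p p k p k k k k p p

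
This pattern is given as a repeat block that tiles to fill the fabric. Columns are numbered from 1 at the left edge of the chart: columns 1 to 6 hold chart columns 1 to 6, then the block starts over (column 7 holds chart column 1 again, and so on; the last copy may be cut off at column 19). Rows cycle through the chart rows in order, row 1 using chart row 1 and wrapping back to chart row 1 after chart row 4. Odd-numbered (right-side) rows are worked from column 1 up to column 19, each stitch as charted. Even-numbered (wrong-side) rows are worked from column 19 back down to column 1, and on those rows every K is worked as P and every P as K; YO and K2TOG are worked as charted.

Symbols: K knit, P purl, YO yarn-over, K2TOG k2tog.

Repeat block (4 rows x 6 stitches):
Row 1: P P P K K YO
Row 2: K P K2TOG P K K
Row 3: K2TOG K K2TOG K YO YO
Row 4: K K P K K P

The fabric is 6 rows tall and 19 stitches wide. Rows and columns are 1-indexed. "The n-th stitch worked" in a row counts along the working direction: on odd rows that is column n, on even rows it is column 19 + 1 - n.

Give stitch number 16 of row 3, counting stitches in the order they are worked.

== STITCH ==
K

Derivation:
Row 3: (3-1) mod 4 = 2, so use chart row 3. Odd row -> RS.
Chart row 3 tiled across columns 1-19: K2TOG K K2TOG K YO YO K2TOG K K2TOG K YO YO K2TOG K K2TOG K YO YO K2TOG
Right side: take the tiled row as-is (worked left to right from column 1).
The 16th stitch worked is K.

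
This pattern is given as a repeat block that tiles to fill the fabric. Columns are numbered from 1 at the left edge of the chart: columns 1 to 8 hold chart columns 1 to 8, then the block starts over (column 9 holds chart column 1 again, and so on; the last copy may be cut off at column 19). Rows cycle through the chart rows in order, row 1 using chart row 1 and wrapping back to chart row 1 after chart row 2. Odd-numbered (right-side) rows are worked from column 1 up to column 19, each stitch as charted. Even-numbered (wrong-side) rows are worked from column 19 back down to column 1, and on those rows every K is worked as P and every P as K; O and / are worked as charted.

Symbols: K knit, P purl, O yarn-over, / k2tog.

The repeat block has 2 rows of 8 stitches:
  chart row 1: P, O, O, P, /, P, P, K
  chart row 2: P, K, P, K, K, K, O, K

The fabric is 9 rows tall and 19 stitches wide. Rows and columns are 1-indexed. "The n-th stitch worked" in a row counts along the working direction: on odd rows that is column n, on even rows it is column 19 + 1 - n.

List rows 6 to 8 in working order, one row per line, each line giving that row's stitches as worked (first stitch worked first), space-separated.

Row 6: chart row 2, WS - tiled (columns 1-19): P K P K K K O K P K P K K K O K P K P; work from column 19 back to 1 with K<->P swapped.
Row 7: chart row 1, RS - tile across columns 1-19 and work as-is.
Row 8: chart row 2, WS - tiled (columns 1-19): P K P K K K O K P K P K K K O K P K P; work from column 19 back to 1 with K<->P swapped.

Result:
K P K P O P P P K P K P O P P P K P K
P O O P / P P K P O O P / P P K P O O
K P K P O P P P K P K P O P P P K P K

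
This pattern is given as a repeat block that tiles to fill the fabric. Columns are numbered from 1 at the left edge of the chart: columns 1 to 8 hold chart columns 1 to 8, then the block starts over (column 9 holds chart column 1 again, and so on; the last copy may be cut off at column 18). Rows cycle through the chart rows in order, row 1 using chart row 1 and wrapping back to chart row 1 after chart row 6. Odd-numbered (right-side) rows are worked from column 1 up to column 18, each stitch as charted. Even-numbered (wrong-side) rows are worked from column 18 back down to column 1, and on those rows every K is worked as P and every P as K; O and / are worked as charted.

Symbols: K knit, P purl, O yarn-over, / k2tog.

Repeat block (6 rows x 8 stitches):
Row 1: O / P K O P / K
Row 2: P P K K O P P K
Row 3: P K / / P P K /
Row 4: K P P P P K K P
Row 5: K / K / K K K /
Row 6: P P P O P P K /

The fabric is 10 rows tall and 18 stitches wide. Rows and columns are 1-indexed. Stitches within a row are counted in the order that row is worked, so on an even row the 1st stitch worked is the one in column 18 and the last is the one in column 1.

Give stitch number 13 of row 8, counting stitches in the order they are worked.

Result:
K

Derivation:
Row 8: (8-1) mod 6 = 1, so use chart row 2. Even row -> WS.
Chart row 2 tiled across columns 1-18: P P K K O P P K P P K K O P P K P P
WS row: flip the tiled sequence (start at column 18) and apply K<->P; O and / stay.
Row 8 as worked: K K P K K O P P K K P K K O P P K K
Counting 13 along the worked row gives K.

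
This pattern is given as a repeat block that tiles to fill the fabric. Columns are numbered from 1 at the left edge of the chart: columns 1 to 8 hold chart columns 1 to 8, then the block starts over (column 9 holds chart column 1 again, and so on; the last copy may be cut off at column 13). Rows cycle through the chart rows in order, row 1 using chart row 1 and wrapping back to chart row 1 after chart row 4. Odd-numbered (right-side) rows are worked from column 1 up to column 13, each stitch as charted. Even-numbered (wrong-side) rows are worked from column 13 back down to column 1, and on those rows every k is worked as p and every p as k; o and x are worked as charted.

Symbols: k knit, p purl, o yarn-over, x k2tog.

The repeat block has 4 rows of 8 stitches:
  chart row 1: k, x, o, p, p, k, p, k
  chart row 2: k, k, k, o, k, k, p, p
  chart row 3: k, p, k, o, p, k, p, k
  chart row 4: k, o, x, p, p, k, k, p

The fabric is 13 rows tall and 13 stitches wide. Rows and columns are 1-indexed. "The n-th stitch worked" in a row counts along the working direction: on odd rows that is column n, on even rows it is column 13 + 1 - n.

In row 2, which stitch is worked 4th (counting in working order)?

Row 2 uses chart row ((2-1) mod 4)+1 = 2. Row 2 is even, so WS.
Chart row 2 tiled across columns 1-13: k k k o k k p p k k k o k
WS row: flip the tiled sequence (start at column 13) and apply k<->p; o and x stay.
Row 2 as worked: p o p p p k k p p o p p p
Counting 4 along the worked row gives p.

== STITCH ==
p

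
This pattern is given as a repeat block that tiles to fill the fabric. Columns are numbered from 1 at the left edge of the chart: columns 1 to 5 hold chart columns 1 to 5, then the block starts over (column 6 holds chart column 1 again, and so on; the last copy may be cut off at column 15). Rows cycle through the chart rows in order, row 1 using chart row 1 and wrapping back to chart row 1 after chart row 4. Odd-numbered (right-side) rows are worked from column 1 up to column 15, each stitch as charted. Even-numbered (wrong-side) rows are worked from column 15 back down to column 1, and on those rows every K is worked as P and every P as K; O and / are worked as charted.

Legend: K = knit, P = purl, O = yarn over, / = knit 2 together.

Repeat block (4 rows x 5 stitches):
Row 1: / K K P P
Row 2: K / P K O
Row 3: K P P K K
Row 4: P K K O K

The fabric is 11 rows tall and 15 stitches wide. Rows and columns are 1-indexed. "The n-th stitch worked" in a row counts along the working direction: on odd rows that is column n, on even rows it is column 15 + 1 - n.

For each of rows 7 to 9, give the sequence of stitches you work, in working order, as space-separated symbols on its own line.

Row 7: chart row 3, RS - tile across columns 1-15 and work as-is.
Row 8: chart row 4, WS - tiled (columns 1-15): P K K O K P K K O K P K K O K; work from column 15 back to 1 with K<->P swapped.
Row 9: chart row 1, RS - tile across columns 1-15 and work as-is.

Result:
K P P K K K P P K K K P P K K
P O P P K P O P P K P O P P K
/ K K P P / K K P P / K K P P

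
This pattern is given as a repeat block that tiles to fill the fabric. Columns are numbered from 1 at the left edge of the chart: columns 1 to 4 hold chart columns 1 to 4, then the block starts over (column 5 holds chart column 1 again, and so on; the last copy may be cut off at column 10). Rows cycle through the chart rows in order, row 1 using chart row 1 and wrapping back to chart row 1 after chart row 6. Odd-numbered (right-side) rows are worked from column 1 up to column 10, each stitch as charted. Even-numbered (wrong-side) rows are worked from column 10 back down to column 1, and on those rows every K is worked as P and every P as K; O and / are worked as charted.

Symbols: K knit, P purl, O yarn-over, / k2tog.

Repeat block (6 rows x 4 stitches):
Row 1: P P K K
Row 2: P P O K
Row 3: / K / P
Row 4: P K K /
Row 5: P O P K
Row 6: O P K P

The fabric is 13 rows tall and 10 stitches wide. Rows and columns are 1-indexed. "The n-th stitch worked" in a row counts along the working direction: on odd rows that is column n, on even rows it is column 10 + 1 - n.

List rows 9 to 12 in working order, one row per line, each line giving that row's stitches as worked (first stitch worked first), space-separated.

Row 9: chart row 3, RS - tile across columns 1-10 and work as-is.
Row 10: chart row 4, WS - tiled (columns 1-10): P K K / P K K / P K; work from column 10 back to 1 with K<->P swapped.
Row 11: chart row 5, RS - tile across columns 1-10 and work as-is.
Row 12: chart row 6, WS - tiled (columns 1-10): O P K P O P K P O P; work from column 10 back to 1 with K<->P swapped.

== ROWS AS WORKED ==
/ K / P / K / P / K
P K / P P K / P P K
P O P K P O P K P O
K O K P K O K P K O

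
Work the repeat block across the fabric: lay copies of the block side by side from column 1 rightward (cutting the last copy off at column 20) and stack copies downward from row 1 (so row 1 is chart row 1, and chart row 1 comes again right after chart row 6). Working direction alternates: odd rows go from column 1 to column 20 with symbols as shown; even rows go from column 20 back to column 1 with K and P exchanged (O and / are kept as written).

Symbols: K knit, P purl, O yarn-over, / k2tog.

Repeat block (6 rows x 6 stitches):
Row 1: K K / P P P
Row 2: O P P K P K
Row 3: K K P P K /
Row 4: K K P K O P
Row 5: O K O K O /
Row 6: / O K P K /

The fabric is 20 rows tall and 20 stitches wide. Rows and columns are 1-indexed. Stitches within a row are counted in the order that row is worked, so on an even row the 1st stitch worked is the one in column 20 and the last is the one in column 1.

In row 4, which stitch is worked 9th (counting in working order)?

Result:
K

Derivation:
Row 4: (4-1) mod 6 = 3, so use chart row 4. Even row -> WS.
Chart row 4 tiled across columns 1-20: K K P K O P K K P K O P K K P K O P K K
WS: work from column 20 back to column 1 (reverse the tiled row), swapping K<->P (O and / unchanged).
Row 4 as worked: P P K O P K P P K O P K P P K O P K P P
The 9th stitch worked is K.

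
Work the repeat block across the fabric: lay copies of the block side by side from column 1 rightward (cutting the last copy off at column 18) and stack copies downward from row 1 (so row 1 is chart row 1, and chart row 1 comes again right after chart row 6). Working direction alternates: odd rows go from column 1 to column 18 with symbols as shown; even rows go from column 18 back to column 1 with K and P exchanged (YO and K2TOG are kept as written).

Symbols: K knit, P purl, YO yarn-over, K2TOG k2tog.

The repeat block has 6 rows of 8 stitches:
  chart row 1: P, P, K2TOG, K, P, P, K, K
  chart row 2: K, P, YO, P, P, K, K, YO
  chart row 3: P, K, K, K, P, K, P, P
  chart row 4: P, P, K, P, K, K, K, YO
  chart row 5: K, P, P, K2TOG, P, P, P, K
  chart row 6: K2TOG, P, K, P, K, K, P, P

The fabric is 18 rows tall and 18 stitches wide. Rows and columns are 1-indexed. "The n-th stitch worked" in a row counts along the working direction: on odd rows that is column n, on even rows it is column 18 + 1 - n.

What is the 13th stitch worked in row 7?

Result:
P

Derivation:
Row 7 uses chart row ((7-1) mod 6)+1 = 1. Row 7 is odd, so RS.
Chart row 1 tiled across columns 1-18: P P K2TOG K P P K K P P K2TOG K P P K K P P
RS row: no reversal, no swap; stitch n worked = column n.
The 13th stitch worked is P.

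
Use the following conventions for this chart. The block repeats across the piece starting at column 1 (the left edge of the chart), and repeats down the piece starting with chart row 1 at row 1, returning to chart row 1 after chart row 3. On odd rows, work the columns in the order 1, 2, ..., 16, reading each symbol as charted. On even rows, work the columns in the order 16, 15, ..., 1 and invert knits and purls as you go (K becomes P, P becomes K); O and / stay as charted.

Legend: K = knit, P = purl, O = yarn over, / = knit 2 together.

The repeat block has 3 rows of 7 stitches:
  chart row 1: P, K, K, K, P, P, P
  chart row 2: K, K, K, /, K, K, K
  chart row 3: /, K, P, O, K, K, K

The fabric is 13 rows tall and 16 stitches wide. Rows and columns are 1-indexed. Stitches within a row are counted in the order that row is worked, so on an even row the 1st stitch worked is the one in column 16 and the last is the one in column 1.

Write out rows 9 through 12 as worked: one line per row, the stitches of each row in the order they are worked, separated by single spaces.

Row 9: chart row 3, RS - tile across columns 1-16 and work as-is.
Row 10: chart row 1, WS - tiled (columns 1-16): P K K K P P P P K K K P P P P K; work from column 16 back to 1 with K<->P swapped.
Row 11: chart row 2, RS - tile across columns 1-16 and work as-is.
Row 12: chart row 3, WS - tiled (columns 1-16): / K P O K K K / K P O K K K / K; work from column 16 back to 1 with K<->P swapped.

== ROWS AS WORKED ==
/ K P O K K K / K P O K K K / K
P K K K K P P P K K K K P P P K
K K K / K K K K K K / K K K K K
P / P P P O K P / P P P O K P /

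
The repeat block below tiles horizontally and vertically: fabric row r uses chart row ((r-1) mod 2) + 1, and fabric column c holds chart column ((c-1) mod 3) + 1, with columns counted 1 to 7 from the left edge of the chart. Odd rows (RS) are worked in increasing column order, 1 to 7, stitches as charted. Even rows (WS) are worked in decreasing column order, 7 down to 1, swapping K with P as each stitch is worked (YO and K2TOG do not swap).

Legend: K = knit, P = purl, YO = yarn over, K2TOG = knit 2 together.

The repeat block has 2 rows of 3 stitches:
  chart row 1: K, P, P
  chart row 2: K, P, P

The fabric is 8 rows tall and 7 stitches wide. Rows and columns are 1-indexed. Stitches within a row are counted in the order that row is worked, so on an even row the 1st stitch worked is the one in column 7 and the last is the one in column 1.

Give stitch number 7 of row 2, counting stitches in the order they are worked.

Stitch:
P

Derivation:
Row 2 uses chart row ((2-1) mod 2)+1 = 2. Row 2 is even, so WS.
Chart row 2 tiled across columns 1-7: K P P K P P K
WS: work from column 7 back to column 1 (reverse the tiled row), swapping K<->P (YO and K2TOG unchanged).
Row 2 as worked: P K K P K K P
Stitch 7 in working order -> P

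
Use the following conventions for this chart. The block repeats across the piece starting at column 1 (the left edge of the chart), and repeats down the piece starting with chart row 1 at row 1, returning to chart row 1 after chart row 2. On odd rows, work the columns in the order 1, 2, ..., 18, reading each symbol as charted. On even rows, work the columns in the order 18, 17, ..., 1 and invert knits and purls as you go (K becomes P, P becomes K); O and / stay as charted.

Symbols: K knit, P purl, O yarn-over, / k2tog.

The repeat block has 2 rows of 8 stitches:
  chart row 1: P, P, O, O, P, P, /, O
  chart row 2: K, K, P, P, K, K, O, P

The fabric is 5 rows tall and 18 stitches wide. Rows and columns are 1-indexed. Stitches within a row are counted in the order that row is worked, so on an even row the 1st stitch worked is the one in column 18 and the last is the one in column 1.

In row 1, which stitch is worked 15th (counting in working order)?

== STITCH ==
/

Derivation:
Row 1: (1-1) mod 2 = 0, so use chart row 1. Odd row -> RS.
Chart row 1 tiled across columns 1-18: P P O O P P / O P P O O P P / O P P
RS: work column 1 to column 18, symbols as charted — the tiled row is the row as worked.
Stitch 15 in working order -> /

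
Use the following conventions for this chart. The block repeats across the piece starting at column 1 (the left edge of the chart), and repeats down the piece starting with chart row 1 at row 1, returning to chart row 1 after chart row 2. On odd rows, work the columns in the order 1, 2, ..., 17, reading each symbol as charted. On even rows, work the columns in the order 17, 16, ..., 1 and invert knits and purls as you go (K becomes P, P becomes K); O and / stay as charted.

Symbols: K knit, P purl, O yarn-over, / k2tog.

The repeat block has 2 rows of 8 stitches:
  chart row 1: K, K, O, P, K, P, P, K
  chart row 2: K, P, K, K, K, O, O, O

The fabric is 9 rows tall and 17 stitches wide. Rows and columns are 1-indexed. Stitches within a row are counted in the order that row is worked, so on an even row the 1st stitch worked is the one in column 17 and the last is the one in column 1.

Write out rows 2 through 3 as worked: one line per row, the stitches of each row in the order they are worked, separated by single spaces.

Row 2: chart row 2, WS - tiled (columns 1-17): K P K K K O O O K P K K K O O O K; work from column 17 back to 1 with K<->P swapped.
Row 3: chart row 1, RS - tile across columns 1-17 and work as-is.

== ROWS AS WORKED ==
P O O O P P P K P O O O P P P K P
K K O P K P P K K K O P K P P K K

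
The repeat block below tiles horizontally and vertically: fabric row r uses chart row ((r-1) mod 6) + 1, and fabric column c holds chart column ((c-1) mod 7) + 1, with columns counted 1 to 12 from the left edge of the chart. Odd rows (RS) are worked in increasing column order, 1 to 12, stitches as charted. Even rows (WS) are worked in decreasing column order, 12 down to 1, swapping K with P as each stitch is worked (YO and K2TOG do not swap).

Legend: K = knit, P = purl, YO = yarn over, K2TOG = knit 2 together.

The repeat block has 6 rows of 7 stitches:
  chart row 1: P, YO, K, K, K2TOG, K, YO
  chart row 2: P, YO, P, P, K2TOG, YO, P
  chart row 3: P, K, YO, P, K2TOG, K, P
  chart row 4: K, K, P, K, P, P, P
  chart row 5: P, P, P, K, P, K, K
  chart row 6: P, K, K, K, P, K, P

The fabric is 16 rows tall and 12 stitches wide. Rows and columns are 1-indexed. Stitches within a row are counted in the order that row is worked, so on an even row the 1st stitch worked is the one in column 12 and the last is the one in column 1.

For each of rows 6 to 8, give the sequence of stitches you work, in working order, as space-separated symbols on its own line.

Result:
K P P P K K P K P P P K
P YO K K K2TOG K YO P YO K K K2TOG
K2TOG K K YO K K YO K2TOG K K YO K

Derivation:
Row 6: chart row 6, WS - tiled (columns 1-12): P K K K P K P P K K K P; work from column 12 back to 1 with K<->P swapped.
Row 7: chart row 1, RS - tile across columns 1-12 and work as-is.
Row 8: chart row 2, WS - tiled (columns 1-12): P YO P P K2TOG YO P P YO P P K2TOG; work from column 12 back to 1 with K<->P swapped.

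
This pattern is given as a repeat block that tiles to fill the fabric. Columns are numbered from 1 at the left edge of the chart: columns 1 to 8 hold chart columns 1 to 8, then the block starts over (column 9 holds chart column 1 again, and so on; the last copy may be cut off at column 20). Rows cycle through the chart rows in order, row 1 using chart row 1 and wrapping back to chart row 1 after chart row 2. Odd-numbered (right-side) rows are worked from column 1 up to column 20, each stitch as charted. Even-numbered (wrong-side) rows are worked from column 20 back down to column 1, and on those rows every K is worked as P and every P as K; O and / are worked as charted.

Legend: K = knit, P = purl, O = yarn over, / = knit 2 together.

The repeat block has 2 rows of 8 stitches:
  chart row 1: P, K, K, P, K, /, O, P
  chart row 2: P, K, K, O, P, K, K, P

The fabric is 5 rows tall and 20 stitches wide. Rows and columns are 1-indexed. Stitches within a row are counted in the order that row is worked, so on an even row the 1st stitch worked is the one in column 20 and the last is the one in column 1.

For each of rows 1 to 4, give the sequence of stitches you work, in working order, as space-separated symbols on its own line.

Rows as worked:
P K K P K / O P P K K P K / O P P K K P
O P P K K P P K O P P K K P P K O P P K
P K K P K / O P P K K P K / O P P K K P
O P P K K P P K O P P K K P P K O P P K

Derivation:
Row 1: chart row 1, RS - tile across columns 1-20 and work as-is.
Row 2: chart row 2, WS - tiled (columns 1-20): P K K O P K K P P K K O P K K P P K K O; work from column 20 back to 1 with K<->P swapped.
Row 3: chart row 1, RS - tile across columns 1-20 and work as-is.
Row 4: chart row 2, WS - tiled (columns 1-20): P K K O P K K P P K K O P K K P P K K O; work from column 20 back to 1 with K<->P swapped.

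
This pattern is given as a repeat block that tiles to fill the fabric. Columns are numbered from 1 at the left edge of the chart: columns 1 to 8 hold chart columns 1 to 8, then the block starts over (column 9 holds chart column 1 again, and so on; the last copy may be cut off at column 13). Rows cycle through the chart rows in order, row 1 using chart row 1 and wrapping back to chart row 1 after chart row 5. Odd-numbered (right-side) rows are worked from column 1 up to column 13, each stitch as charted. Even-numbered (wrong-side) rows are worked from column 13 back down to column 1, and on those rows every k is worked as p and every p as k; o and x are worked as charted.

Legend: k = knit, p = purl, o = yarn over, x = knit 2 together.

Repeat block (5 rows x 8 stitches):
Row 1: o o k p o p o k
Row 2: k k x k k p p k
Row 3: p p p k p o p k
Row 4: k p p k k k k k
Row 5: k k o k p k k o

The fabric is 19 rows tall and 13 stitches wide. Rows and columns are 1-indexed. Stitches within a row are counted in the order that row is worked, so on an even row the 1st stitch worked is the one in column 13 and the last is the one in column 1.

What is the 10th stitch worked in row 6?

== STITCH ==
k

Derivation:
Row 6 uses chart row ((6-1) mod 5)+1 = 1. Row 6 is even, so WS.
Chart row 1 tiled across columns 1-13: o o k p o p o k o o k p o
WS: work from column 13 back to column 1 (reverse the tiled row), swapping k<->p (o and x unchanged).
Row 6 as worked: o k p o o p o k o k p o o
Counting 10 along the worked row gives k.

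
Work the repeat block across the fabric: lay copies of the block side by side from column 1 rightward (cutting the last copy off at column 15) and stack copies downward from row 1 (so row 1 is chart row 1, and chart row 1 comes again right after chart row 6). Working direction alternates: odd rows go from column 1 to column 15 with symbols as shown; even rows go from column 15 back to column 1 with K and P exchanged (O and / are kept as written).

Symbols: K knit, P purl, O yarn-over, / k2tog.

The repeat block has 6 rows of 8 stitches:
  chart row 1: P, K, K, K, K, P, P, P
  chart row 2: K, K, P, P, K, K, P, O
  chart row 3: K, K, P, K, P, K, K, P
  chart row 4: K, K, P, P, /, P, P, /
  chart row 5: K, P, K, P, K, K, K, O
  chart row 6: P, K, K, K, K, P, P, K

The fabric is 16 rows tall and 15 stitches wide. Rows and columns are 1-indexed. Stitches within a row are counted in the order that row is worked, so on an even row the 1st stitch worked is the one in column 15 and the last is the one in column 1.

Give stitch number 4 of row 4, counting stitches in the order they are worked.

Row 4: (4-1) mod 6 = 3, so use chart row 4. Even row -> WS.
Chart row 4 tiled across columns 1-15: K K P P / P P / K K P P / P P
Wrong side: read the tiled row from column 15 down to 1 and exchange K with P (leave O, /).
Row 4 as worked: K K / K K P P / K K / K K P P
The 4th stitch worked is K.

Stitch:
K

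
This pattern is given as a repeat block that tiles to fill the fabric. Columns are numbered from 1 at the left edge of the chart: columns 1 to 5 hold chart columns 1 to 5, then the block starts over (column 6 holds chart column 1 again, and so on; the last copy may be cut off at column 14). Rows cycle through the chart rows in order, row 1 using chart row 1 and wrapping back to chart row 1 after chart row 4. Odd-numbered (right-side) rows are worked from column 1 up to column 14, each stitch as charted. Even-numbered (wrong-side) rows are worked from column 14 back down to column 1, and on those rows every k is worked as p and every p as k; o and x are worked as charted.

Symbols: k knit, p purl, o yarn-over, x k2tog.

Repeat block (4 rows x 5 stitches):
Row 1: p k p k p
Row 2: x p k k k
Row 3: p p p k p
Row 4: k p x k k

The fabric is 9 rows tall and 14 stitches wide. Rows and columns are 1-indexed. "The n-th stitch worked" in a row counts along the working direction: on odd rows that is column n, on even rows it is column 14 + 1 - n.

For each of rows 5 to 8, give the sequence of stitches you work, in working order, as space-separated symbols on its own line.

Row 5: chart row 1, RS - tile across columns 1-14 and work as-is.
Row 6: chart row 2, WS - tiled (columns 1-14): x p k k k x p k k k x p k k; work from column 14 back to 1 with k<->p swapped.
Row 7: chart row 3, RS - tile across columns 1-14 and work as-is.
Row 8: chart row 4, WS - tiled (columns 1-14): k p x k k k p x k k k p x k; work from column 14 back to 1 with k<->p swapped.

Rows as worked:
p k p k p p k p k p p k p k
p p k x p p p k x p p p k x
p p p k p p p p k p p p p k
p x k p p p x k p p p x k p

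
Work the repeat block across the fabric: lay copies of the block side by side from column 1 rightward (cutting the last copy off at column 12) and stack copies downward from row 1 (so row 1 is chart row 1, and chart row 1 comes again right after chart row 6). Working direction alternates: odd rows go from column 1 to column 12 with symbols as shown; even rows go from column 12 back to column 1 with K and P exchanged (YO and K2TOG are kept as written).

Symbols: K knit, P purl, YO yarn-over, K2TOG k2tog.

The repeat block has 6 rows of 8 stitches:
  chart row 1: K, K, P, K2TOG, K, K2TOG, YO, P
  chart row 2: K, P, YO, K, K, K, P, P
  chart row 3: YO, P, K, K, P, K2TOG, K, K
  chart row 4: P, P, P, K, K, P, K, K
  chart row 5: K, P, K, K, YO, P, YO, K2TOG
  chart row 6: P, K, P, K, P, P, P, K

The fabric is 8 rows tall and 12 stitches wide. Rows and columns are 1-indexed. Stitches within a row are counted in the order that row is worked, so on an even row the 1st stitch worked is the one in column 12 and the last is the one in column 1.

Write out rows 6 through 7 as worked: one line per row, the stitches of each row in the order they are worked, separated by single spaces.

Row 6: chart row 6, WS - tiled (columns 1-12): P K P K P P P K P K P K; work from column 12 back to 1 with K<->P swapped.
Row 7: chart row 1, RS - tile across columns 1-12 and work as-is.

Rows as worked:
P K P K P K K K P K P K
K K P K2TOG K K2TOG YO P K K P K2TOG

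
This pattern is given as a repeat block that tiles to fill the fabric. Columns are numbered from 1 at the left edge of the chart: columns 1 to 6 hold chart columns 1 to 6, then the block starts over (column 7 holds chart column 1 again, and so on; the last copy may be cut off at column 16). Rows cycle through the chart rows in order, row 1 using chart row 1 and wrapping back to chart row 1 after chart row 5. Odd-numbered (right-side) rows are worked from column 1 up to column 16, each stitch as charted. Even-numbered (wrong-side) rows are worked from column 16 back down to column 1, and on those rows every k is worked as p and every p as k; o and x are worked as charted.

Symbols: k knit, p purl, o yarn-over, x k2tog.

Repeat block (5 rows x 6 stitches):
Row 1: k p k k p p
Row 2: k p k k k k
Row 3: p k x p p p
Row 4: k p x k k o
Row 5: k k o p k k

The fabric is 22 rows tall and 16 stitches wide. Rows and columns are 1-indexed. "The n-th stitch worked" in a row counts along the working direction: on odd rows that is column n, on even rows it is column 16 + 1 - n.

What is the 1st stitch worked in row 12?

Row 12 uses chart row ((12-1) mod 5)+1 = 2. Row 12 is even, so WS.
Chart row 2 tiled across columns 1-16: k p k k k k k p k k k k k p k k
Wrong side: read the tiled row from column 16 down to 1 and exchange k with p (leave o, x).
Row 12 as worked: p p k p p p p p k p p p p p k p
Counting 1 along the worked row gives p.

Result:
p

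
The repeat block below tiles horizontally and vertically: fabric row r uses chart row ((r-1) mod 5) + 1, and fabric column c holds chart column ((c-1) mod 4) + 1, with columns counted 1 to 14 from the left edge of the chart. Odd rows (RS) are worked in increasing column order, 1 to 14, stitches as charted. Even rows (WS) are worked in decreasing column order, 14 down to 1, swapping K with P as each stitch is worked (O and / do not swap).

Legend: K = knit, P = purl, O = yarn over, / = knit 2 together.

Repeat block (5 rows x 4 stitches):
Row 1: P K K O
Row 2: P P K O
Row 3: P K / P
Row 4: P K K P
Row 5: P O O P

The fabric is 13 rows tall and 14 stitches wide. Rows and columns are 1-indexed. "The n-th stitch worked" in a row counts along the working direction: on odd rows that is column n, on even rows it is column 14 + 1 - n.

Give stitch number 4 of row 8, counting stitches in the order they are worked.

== STITCH ==
/

Derivation:
For row 8: chart row = ((8-1) mod 5) + 1 = 3; this is a WS (even) row.
Chart row 3 tiled across columns 1-14: P K / P P K / P P K / P P K
WS row: flip the tiled sequence (start at column 14) and apply K<->P; O and / stay.
Row 8 as worked: P K K / P K K / P K K / P K
Stitch 4 in working order -> /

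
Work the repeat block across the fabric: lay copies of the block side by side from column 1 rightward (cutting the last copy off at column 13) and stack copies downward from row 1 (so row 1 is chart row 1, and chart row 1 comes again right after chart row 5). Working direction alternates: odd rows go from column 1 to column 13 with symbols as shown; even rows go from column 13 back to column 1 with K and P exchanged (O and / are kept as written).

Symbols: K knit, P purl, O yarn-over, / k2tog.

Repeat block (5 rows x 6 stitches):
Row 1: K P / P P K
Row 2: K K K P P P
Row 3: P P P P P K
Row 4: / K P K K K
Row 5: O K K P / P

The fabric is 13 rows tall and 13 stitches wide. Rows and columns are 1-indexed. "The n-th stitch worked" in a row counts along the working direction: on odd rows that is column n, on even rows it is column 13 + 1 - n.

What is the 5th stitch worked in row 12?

Result:
P

Derivation:
Row 12: (12-1) mod 5 = 1, so use chart row 2. Even row -> WS.
Chart row 2 tiled across columns 1-13: K K K P P P K K K P P P K
WS: work from column 13 back to column 1 (reverse the tiled row), swapping K<->P (O and / unchanged).
Row 12 as worked: P K K K P P P K K K P P P
The 5th stitch worked is P.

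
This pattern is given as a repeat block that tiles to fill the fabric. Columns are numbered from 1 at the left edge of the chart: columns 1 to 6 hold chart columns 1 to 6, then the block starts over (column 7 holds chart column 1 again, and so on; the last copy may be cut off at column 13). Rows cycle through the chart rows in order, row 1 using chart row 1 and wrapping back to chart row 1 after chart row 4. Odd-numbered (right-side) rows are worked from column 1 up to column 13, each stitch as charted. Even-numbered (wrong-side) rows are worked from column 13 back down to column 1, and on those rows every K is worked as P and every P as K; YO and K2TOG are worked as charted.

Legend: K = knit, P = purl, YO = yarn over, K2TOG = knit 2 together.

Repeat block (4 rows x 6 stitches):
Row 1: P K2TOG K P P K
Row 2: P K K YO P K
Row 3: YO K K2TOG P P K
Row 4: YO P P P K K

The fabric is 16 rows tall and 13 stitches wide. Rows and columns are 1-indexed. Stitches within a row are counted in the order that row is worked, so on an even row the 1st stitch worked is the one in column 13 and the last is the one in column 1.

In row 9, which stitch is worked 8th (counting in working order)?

For row 9: chart row = ((9-1) mod 4) + 1 = 1; this is a RS (odd) row.
Chart row 1 tiled across columns 1-13: P K2TOG K P P K P K2TOG K P P K P
Right side: take the tiled row as-is (worked left to right from column 1).
Counting 8 along the worked row gives K2TOG.

Result:
K2TOG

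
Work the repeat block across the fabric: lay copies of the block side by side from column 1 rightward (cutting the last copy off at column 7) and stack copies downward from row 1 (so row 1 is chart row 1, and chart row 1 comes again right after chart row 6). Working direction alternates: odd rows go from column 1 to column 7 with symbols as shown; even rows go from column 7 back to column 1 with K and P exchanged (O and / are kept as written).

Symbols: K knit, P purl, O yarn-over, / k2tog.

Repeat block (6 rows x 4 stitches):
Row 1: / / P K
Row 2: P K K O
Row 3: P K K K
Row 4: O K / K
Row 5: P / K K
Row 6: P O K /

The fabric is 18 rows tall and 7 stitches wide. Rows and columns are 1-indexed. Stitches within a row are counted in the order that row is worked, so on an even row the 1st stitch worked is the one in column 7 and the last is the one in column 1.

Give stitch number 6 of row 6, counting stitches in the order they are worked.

For row 6: chart row = ((6-1) mod 6) + 1 = 6; this is a WS (even) row.
Chart row 6 tiled across columns 1-7: P O K / P O K
WS row: flip the tiled sequence (start at column 7) and apply K<->P; O and / stay.
Row 6 as worked: P O K / P O K
Stitch 6 in working order -> O

Result:
O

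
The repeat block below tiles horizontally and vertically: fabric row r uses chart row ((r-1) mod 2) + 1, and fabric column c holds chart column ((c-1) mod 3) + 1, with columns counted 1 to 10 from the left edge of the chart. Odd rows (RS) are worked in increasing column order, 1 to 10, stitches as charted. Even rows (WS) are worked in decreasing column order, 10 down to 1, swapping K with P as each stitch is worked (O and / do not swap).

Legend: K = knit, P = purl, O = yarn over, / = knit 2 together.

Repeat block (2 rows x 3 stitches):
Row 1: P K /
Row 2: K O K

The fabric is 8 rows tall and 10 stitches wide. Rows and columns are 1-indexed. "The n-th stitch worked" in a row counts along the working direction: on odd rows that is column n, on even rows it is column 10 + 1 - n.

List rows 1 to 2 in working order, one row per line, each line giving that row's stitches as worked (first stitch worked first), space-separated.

== ROWS AS WORKED ==
P K / P K / P K / P
P P O P P O P P O P

Derivation:
Row 1: chart row 1, RS - tile across columns 1-10 and work as-is.
Row 2: chart row 2, WS - tiled (columns 1-10): K O K K O K K O K K; work from column 10 back to 1 with K<->P swapped.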